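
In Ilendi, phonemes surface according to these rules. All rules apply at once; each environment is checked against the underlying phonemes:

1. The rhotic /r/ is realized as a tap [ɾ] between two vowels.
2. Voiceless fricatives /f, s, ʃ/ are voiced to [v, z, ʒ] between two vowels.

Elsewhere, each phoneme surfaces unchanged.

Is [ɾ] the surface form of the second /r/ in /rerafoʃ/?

Yes

/r/ (between /e/ and /a/): between two vowels, so rule 1 applies → [ɾ].
The actual realization is [ɾ], which matches [ɾ].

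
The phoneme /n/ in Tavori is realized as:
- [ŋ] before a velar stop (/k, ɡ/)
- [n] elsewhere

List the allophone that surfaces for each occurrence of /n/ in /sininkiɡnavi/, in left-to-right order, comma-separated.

[n], [ŋ], [n]

Occurrence 1 (position 3): no conditioning environment matches → elsewhere allophone [n].
Occurrence 2 (position 5): before a velar stop → [ŋ].
Occurrence 3 (position 9): no conditioning environment matches → elsewhere allophone [n].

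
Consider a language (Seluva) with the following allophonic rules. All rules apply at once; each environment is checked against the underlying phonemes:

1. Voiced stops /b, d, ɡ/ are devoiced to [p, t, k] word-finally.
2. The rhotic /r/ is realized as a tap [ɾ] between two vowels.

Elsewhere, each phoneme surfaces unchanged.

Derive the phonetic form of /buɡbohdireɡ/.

/b/ — word-initial; rule 1 does not apply here → [b].
/ɡ/ (between /u/ and /b/) fails the environment for rule 1, so it stays [ɡ].
/b/ — between /ɡ/ and /o/; rule 1 does not apply here → [b].
/d/ (between /h/ and /i/): rule 1 targets it, but not word-finally → unchanged [d].
/r/ — between /i/ and /e/, between two vowels — surfaces as [ɾ] (rule 2).
/ɡ/ meets the environment for rule 1 (word-finally) → [k].

[buɡbohdiɾek]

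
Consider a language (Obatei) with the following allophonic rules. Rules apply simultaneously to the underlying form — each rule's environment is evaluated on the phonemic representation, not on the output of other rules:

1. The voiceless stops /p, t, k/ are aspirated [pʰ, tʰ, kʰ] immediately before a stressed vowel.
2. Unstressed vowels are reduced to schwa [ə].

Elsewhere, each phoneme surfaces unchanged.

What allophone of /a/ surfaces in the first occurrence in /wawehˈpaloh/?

[ə]

/a/ — between /w/ and /w/, in an unstressed syllable — surfaces as [ə] (rule 2).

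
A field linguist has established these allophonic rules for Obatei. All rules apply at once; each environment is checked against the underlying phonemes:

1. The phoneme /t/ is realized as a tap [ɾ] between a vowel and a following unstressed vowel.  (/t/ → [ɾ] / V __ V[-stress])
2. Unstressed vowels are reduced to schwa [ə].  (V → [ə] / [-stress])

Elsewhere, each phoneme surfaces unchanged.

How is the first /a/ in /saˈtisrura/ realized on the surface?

[ə]

/a/ — between /s/ and /t/, in an unstressed syllable — surfaces as [ə] (rule 2).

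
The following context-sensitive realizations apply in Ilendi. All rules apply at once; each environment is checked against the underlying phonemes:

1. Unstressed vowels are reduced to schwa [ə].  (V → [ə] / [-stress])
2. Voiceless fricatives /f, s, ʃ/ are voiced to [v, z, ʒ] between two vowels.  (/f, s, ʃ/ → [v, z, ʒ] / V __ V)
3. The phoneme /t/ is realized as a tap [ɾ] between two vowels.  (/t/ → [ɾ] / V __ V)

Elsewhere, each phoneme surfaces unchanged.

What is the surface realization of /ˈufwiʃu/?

[ˈufwəʒə]

/u/ (word-initial) is in the target of rule 1 but the environment (in an unstressed syllable) is not met → [u].
/f/ (between /u/ and /w/) is in the target of rule 2 but the environment (between two vowels) is not met → [f].
/w/ — not in any rule's target class → [w].
Rule 1 applies to /i/ (between /w/ and /ʃ/: in an unstressed syllable) → [ə].
/ʃ/ (between /i/ and /u/): between two vowels, so rule 2 applies → [ʒ].
Rule 1 applies to /u/ (word-final: in an unstressed syllable) → [ə].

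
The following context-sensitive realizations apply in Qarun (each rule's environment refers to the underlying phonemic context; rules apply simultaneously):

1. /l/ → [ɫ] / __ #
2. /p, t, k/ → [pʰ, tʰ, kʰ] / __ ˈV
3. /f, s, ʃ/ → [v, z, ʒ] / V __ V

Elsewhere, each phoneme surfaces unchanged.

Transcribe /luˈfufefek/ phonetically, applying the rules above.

/l/ (word-initial) is in the target of rule 1 but the environment (word-finally) is not met → [l].
/u/ (between /l/ and /f/): no rule targets it → [u].
/f/ meets the environment for rule 3 (between two vowels) → [v].
/u/ (between /f/ and /f/): no rule targets it → [u].
/f/ (between /u/ and /e/): between two vowels, so rule 3 applies → [v].
/e/ (between /f/ and /f/): no rule targets it → [e].
/f/ — between /e/ and /e/, between two vowels — surfaces as [v] (rule 3).
/e/ stays [e].
/k/ (word-final) fails the environment for rule 2, so it stays [k].

[luˈvuvevek]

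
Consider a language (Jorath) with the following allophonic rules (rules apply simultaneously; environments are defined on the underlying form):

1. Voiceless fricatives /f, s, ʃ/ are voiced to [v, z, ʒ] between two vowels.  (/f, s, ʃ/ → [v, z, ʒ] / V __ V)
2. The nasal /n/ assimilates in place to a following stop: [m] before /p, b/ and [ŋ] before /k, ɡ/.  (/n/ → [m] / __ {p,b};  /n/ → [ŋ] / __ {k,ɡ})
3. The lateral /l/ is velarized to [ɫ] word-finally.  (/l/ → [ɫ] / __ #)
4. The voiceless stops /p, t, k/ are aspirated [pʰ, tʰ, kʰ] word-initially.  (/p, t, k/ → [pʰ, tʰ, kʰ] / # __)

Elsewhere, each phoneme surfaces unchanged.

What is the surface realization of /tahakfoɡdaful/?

[tʰahakfoɡdavuɫ]

/t/ (word-initial): word-initially, so rule 4 applies → [tʰ].
/a/ stays [a].
/h/ (between /a/ and /a/) is unaffected → [h].
/a/ (between /h/ and /k/): no rule targets it → [a].
/k/ — between /a/ and /f/; rule 4 does not apply here → [k].
/f/ — between /k/ and /o/; rule 1 does not apply here → [f].
/o/ stays [o].
/ɡ/ (between /o/ and /d/) is unaffected → [ɡ].
/d/ (between /ɡ/ and /a/) is unaffected → [d].
/a/ — not in any rule's target class → [a].
/f/ (between /a/ and /u/): between two vowels, so rule 1 applies → [v].
/u/ stays [u].
Rule 3 applies to /l/ (word-final: word-finally) → [ɫ].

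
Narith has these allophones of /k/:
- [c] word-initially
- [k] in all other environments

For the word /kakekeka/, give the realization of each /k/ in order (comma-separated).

[c], [k], [k], [k]

Occurrence 1 (position 1): word-initially → [c].
Occurrence 2 (position 3): no conditioning environment matches → elsewhere allophone [k].
Occurrence 3 (position 5): no conditioning environment matches → elsewhere allophone [k].
Occurrence 4 (position 7): no conditioning environment matches → elsewhere allophone [k].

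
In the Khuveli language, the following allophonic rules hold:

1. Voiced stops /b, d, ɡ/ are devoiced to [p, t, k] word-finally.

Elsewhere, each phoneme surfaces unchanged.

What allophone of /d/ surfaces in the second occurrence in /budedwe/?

/d/ (between /e/ and /w/): rule 1 targets it, but not word-finally → unchanged [d].

[d]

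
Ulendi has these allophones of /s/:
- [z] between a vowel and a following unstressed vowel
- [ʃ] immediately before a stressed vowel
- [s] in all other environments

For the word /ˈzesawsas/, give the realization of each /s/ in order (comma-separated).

Occurrence 1 (position 3): between a vowel and a following unstressed vowel → [z].
Occurrence 2 (position 6): no conditioning environment matches → elsewhere allophone [s].
Occurrence 3 (position 8): no conditioning environment matches → elsewhere allophone [s].

[z], [s], [s]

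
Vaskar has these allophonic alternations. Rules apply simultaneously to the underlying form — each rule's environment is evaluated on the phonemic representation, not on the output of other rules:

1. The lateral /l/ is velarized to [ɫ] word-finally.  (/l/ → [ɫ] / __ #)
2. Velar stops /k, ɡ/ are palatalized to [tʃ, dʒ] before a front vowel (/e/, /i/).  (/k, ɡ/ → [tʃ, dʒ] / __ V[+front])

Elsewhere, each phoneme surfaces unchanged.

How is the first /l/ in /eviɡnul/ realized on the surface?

[ɫ]

Rule 1 applies to /l/ (word-final: word-finally) → [ɫ].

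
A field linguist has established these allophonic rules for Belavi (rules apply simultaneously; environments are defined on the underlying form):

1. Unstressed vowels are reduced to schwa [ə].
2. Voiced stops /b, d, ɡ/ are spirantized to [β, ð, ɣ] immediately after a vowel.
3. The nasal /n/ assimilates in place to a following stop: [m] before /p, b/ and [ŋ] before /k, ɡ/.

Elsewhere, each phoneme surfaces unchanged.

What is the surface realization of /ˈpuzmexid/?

/p/ (word-initial) is unaffected → [p].
/u/ (between /p/ and /z/): rule 1 targets it, but not in an unstressed syllable → unchanged [u].
/z/ — not in any rule's target class → [z].
/m/ stays [m].
/e/ — between /m/ and /x/, in an unstressed syllable — surfaces as [ə] (rule 1).
/x/ stays [x].
/i/ (between /x/ and /d/) occurs in an unstressed syllable → [ə] by rule 1.
/d/ — word-final, immediately after a vowel — surfaces as [ð] (rule 2).

[ˈpuzməxəð]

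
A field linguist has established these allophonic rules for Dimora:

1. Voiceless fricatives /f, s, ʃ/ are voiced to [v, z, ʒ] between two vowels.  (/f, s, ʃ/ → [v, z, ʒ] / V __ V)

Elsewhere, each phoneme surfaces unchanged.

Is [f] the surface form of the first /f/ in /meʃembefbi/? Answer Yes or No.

/f/ (between /e/ and /b/) fails the environment for rule 1, so it stays [f].
The actual realization is [f], which matches [f].

Yes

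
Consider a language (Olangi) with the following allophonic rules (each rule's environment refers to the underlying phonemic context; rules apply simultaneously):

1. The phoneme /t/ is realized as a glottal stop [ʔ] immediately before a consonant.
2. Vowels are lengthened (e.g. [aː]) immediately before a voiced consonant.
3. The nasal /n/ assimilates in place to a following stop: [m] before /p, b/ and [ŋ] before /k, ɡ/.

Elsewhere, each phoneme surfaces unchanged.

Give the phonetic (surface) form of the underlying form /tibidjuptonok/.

/t/ (word-initial): rule 1 targets it, but not immediately before a consonant → unchanged [t].
/i/ (between /t/ and /b/): before a voiced consonant, so rule 2 applies → [iː].
/b/ (between /i/ and /i/): no rule targets it → [b].
Rule 2 applies to /i/ (between /b/ and /d/: before a voiced consonant) → [iː].
/d/ stays [d].
/j/ — not in any rule's target class → [j].
/u/ (between /j/ and /p/): rule 2 targets it, but not before a voiced consonant → unchanged [u].
/p/ (between /u/ and /t/): no rule targets it → [p].
/t/ — between /p/ and /o/; rule 1 does not apply here → [t].
/o/ (between /t/ and /n/): before a voiced consonant, so rule 2 applies → [oː].
/n/ (between /o/ and /o/) fails the environment for rule 3, so it stays [n].
/o/ (between /n/ and /k/): rule 2 targets it, but not before a voiced consonant → unchanged [o].
/k/ (word-final) is unaffected → [k].

[tiːbiːdjuptoːnok]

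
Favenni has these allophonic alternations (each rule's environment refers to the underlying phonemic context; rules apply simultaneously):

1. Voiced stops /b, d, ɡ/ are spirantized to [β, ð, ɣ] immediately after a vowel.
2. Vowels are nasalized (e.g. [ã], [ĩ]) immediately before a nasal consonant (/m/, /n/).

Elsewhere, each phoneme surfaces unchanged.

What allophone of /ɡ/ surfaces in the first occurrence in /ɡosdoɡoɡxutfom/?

[ɡ]

/ɡ/ (word-initial) is in the target of rule 1 but the environment (immediately after a vowel) is not met → [ɡ].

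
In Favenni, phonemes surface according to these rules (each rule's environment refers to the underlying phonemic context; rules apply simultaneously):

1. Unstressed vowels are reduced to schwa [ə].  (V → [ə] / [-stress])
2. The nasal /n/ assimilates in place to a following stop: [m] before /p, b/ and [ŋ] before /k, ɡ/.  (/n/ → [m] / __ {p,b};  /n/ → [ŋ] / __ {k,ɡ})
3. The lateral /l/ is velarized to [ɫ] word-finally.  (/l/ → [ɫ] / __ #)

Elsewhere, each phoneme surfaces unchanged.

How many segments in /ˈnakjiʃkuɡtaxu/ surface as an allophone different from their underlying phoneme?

Segments that undergo a rule: /i/ → [ə] (rule 1); /u/ → [ə] (rule 1); /a/ → [ə] (rule 1); /u/ → [ə] (rule 1).
All other segments surface unchanged.

4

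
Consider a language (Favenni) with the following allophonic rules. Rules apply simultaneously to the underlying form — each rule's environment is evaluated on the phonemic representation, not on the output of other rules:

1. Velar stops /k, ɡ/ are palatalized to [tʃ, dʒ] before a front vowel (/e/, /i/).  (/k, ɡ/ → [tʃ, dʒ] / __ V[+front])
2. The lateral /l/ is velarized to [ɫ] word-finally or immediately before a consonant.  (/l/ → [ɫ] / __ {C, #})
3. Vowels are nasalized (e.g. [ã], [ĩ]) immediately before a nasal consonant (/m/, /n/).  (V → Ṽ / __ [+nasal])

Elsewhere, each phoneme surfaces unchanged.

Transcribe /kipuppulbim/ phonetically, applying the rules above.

[tʃipuppuɫbĩm]

Rule 1 applies to /k/ (word-initial: before a front vowel) → [tʃ].
/i/ — between /k/ and /p/; rule 3 does not apply here → [i].
/p/ — not in any rule's target class → [p].
/u/ — between /p/ and /p/; rule 3 does not apply here → [u].
/p/ (between /u/ and /p/): no rule targets it → [p].
/p/ — not in any rule's target class → [p].
/u/ (between /p/ and /l/) fails the environment for rule 3, so it stays [u].
/l/ meets the environment for rule 2 (word-finally or immediately before a consonant) → [ɫ].
/b/ (between /l/ and /i/): no rule targets it → [b].
/i/ (between /b/ and /m/) occurs before a nasal consonant → [ĩ] by rule 3.
/m/ stays [m].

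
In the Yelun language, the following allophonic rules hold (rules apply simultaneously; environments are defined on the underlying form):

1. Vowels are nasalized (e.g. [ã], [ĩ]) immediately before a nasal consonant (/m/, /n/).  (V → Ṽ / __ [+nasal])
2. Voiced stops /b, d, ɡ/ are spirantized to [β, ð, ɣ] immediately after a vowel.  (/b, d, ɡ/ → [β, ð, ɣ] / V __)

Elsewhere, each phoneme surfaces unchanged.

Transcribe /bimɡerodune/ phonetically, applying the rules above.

[bĩmɡeroðũne]

/b/ — word-initial; rule 2 does not apply here → [b].
/i/ (between /b/ and /m/) occurs before a nasal consonant → [ĩ] by rule 1.
/m/ stays [m].
/ɡ/ (between /m/ and /e/) is in the target of rule 2 but the environment (immediately after a vowel) is not met → [ɡ].
/e/ (between /ɡ/ and /r/): rule 1 targets it, but not before a nasal consonant → unchanged [e].
/r/ (between /e/ and /o/): no rule targets it → [r].
/o/ (between /r/ and /d/) fails the environment for rule 1, so it stays [o].
/d/ (between /o/ and /u/) occurs immediately after a vowel → [ð] by rule 2.
/u/ (between /d/ and /n/): before a nasal consonant, so rule 1 applies → [ũ].
/n/ — not in any rule's target class → [n].
/e/ — word-final; rule 1 does not apply here → [e].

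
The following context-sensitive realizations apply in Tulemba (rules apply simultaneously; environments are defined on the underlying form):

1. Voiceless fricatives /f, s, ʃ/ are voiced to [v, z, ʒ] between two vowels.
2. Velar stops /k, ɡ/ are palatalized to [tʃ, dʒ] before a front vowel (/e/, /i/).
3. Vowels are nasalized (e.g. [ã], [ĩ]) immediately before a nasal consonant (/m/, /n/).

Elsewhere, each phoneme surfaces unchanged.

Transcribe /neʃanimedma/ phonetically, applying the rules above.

[neʒãnĩmedma]

/n/ — not in any rule's target class → [n].
/e/ (between /n/ and /ʃ/) is in the target of rule 3 but the environment (before a nasal consonant) is not met → [e].
/ʃ/ — between /e/ and /a/, between two vowels — surfaces as [ʒ] (rule 1).
/a/ (between /ʃ/ and /n/): before a nasal consonant, so rule 3 applies → [ã].
/n/ (between /a/ and /i/): no rule targets it → [n].
/i/ — between /n/ and /m/, before a nasal consonant — surfaces as [ĩ] (rule 3).
/m/ (between /i/ and /e/): no rule targets it → [m].
/e/ (between /m/ and /d/) is in the target of rule 3 but the environment (before a nasal consonant) is not met → [e].
/d/ stays [d].
/m/ (between /d/ and /a/): no rule targets it → [m].
/a/ (word-final) fails the environment for rule 3, so it stays [a].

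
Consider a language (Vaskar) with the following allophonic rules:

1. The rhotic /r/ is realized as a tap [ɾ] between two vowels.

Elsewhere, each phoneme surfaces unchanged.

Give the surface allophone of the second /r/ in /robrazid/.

[r]

/r/ (between /b/ and /a/) fails the environment for rule 1, so it stays [r].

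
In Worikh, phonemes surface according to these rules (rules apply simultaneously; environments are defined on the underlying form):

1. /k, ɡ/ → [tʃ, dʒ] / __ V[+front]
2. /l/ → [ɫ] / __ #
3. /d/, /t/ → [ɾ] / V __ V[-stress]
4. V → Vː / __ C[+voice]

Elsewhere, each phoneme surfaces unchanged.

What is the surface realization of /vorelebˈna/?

/v/ (word-initial) is unaffected → [v].
/o/ meets the environment for rule 4 (before a voiced consonant) → [oː].
/r/ — not in any rule's target class → [r].
/e/ (between /r/ and /l/): before a voiced consonant, so rule 4 applies → [eː].
/l/ (between /e/ and /e/): rule 2 targets it, but not word-finally → unchanged [l].
Rule 4 applies to /e/ (between /l/ and /b/: before a voiced consonant) → [eː].
/b/ (between /e/ and /n/): no rule targets it → [b].
/n/ — not in any rule's target class → [n].
/a/ (word-final) fails the environment for rule 4, so it stays [a].

[voːreːleːbˈna]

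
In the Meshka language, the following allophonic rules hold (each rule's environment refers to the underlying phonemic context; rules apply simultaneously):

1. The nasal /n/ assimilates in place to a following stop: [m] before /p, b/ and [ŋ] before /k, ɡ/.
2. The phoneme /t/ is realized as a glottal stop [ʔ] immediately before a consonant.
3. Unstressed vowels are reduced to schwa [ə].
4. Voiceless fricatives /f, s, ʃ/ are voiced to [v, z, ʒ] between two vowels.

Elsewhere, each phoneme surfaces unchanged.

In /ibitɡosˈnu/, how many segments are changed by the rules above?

Segments that undergo a rule: /i/ → [ə] (rule 3); /i/ → [ə] (rule 3); /t/ → [ʔ] (rule 2); /o/ → [ə] (rule 3).
All other segments surface unchanged.

4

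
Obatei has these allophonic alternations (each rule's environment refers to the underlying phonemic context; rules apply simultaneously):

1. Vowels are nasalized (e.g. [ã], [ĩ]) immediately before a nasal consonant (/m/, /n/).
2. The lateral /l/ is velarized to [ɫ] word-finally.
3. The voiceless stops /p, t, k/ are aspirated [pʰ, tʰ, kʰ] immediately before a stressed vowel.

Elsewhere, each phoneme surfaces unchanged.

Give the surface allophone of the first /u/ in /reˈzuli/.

/u/ — between /z/ and /l/; rule 1 does not apply here → [u].

[u]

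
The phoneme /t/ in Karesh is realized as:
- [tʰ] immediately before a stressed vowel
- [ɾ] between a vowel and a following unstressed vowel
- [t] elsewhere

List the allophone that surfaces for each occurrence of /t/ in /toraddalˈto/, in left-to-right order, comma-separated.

Occurrence 1 (position 1): no conditioning environment matches → elsewhere allophone [t].
Occurrence 2 (position 9): immediately before a stressed vowel → [tʰ].

[t], [tʰ]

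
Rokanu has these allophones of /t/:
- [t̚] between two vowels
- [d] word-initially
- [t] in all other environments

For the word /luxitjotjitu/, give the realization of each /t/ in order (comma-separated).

[t], [t], [t̚]

Occurrence 1 (position 5): no conditioning environment matches → elsewhere allophone [t].
Occurrence 2 (position 8): no conditioning environment matches → elsewhere allophone [t].
Occurrence 3 (position 11): between two vowels → [t̚].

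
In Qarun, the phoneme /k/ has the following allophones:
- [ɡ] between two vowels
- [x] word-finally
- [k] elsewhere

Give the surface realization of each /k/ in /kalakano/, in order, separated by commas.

Occurrence 1 (position 1): no conditioning environment matches → elsewhere allophone [k].
Occurrence 2 (position 5): between two vowels → [ɡ].

[k], [ɡ]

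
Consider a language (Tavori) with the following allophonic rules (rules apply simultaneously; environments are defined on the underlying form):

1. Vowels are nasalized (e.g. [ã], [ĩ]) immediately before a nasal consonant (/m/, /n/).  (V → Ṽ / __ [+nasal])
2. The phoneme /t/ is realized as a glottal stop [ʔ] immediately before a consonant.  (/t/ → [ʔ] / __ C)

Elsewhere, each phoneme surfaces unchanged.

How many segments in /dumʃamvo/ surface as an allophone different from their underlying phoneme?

2

Segments that undergo a rule: /u/ → [ũ] (rule 1); /a/ → [ã] (rule 1).
All other segments surface unchanged.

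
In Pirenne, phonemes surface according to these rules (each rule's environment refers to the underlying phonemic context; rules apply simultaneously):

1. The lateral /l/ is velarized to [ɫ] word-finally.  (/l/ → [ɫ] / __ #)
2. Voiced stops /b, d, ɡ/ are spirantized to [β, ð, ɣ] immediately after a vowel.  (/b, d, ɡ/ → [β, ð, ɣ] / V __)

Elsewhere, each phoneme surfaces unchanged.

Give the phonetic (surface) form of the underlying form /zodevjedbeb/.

/z/ — not in any rule's target class → [z].
/o/ stays [o].
/d/ (between /o/ and /e/) occurs immediately after a vowel → [ð] by rule 2.
/e/ — not in any rule's target class → [e].
/v/ stays [v].
/j/ (between /v/ and /e/) is unaffected → [j].
/e/ — not in any rule's target class → [e].
/d/ meets the environment for rule 2 (immediately after a vowel) → [ð].
/b/ (between /d/ and /e/) is in the target of rule 2 but the environment (immediately after a vowel) is not met → [b].
/e/ stays [e].
/b/ — word-final, immediately after a vowel — surfaces as [β] (rule 2).

[zoðevjeðbeβ]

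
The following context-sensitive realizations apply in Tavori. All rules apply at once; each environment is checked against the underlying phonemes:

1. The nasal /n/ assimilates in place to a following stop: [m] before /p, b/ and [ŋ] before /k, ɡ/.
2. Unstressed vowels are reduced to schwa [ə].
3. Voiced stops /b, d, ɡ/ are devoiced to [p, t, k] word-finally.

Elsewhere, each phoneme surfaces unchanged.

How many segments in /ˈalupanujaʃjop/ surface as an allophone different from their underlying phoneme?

5

Segments that undergo a rule: /u/ → [ə] (rule 2); /a/ → [ə] (rule 2); /u/ → [ə] (rule 2); /a/ → [ə] (rule 2); /o/ → [ə] (rule 2).
All other segments surface unchanged.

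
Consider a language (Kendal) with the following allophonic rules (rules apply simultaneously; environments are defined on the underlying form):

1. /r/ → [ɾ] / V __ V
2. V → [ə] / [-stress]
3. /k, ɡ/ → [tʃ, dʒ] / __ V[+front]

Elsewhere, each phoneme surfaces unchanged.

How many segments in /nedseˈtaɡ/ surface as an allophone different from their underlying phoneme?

Segments that undergo a rule: /e/ → [ə] (rule 2); /e/ → [ə] (rule 2).
All other segments surface unchanged.

2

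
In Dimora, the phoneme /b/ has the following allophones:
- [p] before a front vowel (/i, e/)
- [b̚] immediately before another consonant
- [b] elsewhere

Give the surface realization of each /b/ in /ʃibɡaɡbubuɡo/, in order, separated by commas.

Occurrence 1 (position 3): immediately before another consonant → [b̚].
Occurrence 2 (position 7): no conditioning environment matches → elsewhere allophone [b].
Occurrence 3 (position 9): no conditioning environment matches → elsewhere allophone [b].

[b̚], [b], [b]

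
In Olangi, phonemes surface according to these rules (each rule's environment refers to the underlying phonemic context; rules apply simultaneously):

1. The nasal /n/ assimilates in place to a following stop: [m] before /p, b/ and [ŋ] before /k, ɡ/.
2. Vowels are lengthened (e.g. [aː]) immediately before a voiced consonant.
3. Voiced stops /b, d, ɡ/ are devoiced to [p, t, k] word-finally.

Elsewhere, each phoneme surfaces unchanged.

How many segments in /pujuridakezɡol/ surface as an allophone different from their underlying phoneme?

5

Segments that undergo a rule: /u/ → [uː] (rule 2); /u/ → [uː] (rule 2); /i/ → [iː] (rule 2); /e/ → [eː] (rule 2); /o/ → [oː] (rule 2).
All other segments surface unchanged.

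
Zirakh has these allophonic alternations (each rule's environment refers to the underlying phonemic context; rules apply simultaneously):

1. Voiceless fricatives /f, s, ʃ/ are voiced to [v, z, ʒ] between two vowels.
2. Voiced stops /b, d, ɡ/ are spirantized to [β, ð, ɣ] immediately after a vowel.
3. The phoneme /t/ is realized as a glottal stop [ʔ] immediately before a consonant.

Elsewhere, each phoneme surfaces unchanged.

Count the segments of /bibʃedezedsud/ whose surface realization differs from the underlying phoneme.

4

Segments that undergo a rule: /b/ → [β] (rule 2); /d/ → [ð] (rule 2); /d/ → [ð] (rule 2); /d/ → [ð] (rule 2).
All other segments surface unchanged.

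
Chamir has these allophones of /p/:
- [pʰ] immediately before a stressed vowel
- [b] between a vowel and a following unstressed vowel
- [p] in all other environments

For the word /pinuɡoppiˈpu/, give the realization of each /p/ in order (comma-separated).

[p], [p], [p], [pʰ]

Occurrence 1 (position 1): no conditioning environment matches → elsewhere allophone [p].
Occurrence 2 (position 7): no conditioning environment matches → elsewhere allophone [p].
Occurrence 3 (position 8): no conditioning environment matches → elsewhere allophone [p].
Occurrence 4 (position 10): immediately before a stressed vowel → [pʰ].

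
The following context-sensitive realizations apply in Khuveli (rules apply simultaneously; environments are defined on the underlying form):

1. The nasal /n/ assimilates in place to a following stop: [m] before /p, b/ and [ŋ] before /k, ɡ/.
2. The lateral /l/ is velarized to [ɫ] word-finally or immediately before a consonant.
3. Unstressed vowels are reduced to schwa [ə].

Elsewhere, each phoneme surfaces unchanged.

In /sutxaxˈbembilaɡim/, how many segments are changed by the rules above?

5

Segments that undergo a rule: /u/ → [ə] (rule 3); /a/ → [ə] (rule 3); /i/ → [ə] (rule 3); /a/ → [ə] (rule 3); /i/ → [ə] (rule 3).
All other segments surface unchanged.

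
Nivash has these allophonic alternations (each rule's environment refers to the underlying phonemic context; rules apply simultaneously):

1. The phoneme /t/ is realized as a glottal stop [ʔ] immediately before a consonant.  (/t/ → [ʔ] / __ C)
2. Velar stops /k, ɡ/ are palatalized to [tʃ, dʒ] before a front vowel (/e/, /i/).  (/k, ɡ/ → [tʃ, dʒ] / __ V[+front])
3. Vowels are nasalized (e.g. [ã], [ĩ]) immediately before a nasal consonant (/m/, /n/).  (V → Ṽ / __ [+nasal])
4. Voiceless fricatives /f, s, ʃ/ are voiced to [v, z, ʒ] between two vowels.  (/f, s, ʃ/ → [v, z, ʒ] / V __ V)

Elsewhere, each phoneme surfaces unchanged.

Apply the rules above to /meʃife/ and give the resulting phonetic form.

/m/ (word-initial): no rule targets it → [m].
/e/ (between /m/ and /ʃ/) is in the target of rule 3 but the environment (before a nasal consonant) is not met → [e].
Rule 4 applies to /ʃ/ (between /e/ and /i/: between two vowels) → [ʒ].
/i/ — between /ʃ/ and /f/; rule 3 does not apply here → [i].
Rule 4 applies to /f/ (between /i/ and /e/: between two vowels) → [v].
/e/ — word-final; rule 3 does not apply here → [e].

[meʒive]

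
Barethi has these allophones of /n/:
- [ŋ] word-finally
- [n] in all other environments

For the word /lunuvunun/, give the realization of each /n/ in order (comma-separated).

[n], [n], [ŋ]

Occurrence 1 (position 3): no conditioning environment matches → elsewhere allophone [n].
Occurrence 2 (position 7): no conditioning environment matches → elsewhere allophone [n].
Occurrence 3 (position 9): word-finally → [ŋ].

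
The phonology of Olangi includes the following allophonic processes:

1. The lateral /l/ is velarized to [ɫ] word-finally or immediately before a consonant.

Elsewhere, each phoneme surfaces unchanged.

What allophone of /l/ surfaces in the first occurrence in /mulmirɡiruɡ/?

/l/ (between /u/ and /m/) occurs word-finally or immediately before a consonant → [ɫ] by rule 1.

[ɫ]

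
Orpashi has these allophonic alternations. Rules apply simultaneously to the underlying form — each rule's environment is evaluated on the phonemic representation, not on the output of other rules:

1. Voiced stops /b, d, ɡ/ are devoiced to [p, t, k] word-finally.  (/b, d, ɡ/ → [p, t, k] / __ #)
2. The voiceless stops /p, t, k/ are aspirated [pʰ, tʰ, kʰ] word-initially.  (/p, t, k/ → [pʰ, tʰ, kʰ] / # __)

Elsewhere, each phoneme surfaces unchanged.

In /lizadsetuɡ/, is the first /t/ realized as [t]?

Yes

/t/ (between /e/ and /u/): rule 2 targets it, but not word-initially → unchanged [t].
The actual realization is [t], which matches [t].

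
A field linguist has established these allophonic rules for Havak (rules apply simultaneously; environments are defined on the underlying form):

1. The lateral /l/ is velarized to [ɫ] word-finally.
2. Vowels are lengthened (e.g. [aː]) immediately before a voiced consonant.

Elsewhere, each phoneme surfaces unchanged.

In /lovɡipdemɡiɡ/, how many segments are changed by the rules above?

3

Segments that undergo a rule: /o/ → [oː] (rule 2); /e/ → [eː] (rule 2); /i/ → [iː] (rule 2).
All other segments surface unchanged.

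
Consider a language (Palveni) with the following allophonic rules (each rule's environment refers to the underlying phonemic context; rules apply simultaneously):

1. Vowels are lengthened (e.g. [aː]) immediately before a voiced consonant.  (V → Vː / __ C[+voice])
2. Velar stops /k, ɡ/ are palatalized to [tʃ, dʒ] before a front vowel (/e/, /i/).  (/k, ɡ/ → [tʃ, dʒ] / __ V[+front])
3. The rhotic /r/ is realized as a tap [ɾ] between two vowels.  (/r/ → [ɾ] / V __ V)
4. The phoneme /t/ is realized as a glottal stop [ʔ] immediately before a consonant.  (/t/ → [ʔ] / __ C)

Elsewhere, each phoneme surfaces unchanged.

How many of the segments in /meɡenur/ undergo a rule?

Segments that undergo a rule: /e/ → [eː] (rule 1); /ɡ/ → [dʒ] (rule 2); /e/ → [eː] (rule 1); /u/ → [uː] (rule 1).
All other segments surface unchanged.

4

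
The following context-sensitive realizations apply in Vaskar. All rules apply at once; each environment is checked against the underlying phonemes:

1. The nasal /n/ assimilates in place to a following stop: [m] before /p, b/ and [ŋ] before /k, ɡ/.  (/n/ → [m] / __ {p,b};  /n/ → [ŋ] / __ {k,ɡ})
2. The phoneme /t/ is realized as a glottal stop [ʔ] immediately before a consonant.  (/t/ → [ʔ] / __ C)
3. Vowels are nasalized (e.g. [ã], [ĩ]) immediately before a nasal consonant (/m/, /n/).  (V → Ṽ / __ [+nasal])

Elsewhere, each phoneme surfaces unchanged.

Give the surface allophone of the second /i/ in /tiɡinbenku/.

[ĩ]

/i/ (between /ɡ/ and /n/): before a nasal consonant, so rule 3 applies → [ĩ].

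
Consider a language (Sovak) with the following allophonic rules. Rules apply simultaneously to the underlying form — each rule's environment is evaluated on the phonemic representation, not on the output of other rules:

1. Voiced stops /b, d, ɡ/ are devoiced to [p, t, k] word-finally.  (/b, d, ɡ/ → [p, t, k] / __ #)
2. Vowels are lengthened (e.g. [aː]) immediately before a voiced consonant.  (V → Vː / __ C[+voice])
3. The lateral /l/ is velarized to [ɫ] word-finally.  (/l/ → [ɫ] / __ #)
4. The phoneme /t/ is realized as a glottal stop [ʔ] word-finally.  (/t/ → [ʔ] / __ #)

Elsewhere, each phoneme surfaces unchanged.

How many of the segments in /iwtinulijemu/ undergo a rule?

Segments that undergo a rule: /i/ → [iː] (rule 2); /i/ → [iː] (rule 2); /u/ → [uː] (rule 2); /i/ → [iː] (rule 2); /e/ → [eː] (rule 2).
All other segments surface unchanged.

5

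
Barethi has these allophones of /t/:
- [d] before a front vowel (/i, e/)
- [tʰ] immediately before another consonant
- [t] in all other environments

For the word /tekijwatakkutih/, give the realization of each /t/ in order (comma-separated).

Occurrence 1 (position 1): before a front vowel (/i, e/) → [d].
Occurrence 2 (position 8): no conditioning environment matches → elsewhere allophone [t].
Occurrence 3 (position 13): before a front vowel (/i, e/) → [d].

[d], [t], [d]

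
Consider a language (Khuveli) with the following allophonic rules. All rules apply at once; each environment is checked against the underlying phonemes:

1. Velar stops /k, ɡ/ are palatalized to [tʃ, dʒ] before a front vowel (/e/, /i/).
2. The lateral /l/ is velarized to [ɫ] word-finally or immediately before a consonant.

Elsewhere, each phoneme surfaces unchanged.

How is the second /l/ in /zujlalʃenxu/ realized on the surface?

[ɫ]

/l/ (between /a/ and /ʃ/): word-finally or immediately before a consonant, so rule 2 applies → [ɫ].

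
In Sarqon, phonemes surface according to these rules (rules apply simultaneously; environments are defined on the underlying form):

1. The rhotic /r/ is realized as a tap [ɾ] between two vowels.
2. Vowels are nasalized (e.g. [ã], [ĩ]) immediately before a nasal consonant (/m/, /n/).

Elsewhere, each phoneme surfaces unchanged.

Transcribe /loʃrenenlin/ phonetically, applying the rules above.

/l/ stays [l].
/o/ (between /l/ and /ʃ/): rule 2 targets it, but not before a nasal consonant → unchanged [o].
/ʃ/ (between /o/ and /r/): no rule targets it → [ʃ].
/r/ (between /ʃ/ and /e/) fails the environment for rule 1, so it stays [r].
/e/ meets the environment for rule 2 (before a nasal consonant) → [ẽ].
/n/ stays [n].
/e/ (between /n/ and /n/) occurs before a nasal consonant → [ẽ] by rule 2.
/n/ — not in any rule's target class → [n].
/l/ — not in any rule's target class → [l].
/i/ meets the environment for rule 2 (before a nasal consonant) → [ĩ].
/n/ stays [n].

[loʃrẽnẽnlĩn]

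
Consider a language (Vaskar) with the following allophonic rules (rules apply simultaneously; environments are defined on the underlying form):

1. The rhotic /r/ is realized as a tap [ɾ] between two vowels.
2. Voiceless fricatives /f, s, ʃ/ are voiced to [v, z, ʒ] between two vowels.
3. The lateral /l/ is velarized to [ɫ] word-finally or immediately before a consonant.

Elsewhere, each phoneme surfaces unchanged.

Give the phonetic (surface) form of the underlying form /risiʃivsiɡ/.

/r/ (word-initial) is in the target of rule 1 but the environment (between two vowels) is not met → [r].
/i/ (between /r/ and /s/) is unaffected → [i].
/s/ meets the environment for rule 2 (between two vowels) → [z].
/i/ — not in any rule's target class → [i].
Rule 2 applies to /ʃ/ (between /i/ and /i/: between two vowels) → [ʒ].
/i/ (between /ʃ/ and /v/): no rule targets it → [i].
/v/ stays [v].
/s/ — between /v/ and /i/; rule 2 does not apply here → [s].
/i/ (between /s/ and /ɡ/): no rule targets it → [i].
/ɡ/ (word-final): no rule targets it → [ɡ].

[riziʒivsiɡ]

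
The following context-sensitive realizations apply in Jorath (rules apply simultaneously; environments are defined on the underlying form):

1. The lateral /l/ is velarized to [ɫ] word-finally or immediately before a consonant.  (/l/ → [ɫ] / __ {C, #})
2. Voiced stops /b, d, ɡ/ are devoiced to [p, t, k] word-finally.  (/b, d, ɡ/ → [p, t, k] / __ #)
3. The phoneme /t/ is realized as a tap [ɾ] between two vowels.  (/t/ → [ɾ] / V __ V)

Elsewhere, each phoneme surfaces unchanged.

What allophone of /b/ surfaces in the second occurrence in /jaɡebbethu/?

[b]

/b/ (between /b/ and /e/) is in the target of rule 2 but the environment (word-finally) is not met → [b].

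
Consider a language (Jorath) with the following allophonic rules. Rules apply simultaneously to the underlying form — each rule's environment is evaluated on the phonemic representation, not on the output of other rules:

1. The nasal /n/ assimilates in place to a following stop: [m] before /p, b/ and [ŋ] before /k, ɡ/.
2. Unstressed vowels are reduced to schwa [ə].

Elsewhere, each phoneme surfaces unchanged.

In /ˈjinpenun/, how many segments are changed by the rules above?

Segments that undergo a rule: /n/ → [m] (rule 1); /e/ → [ə] (rule 2); /u/ → [ə] (rule 2).
All other segments surface unchanged.

3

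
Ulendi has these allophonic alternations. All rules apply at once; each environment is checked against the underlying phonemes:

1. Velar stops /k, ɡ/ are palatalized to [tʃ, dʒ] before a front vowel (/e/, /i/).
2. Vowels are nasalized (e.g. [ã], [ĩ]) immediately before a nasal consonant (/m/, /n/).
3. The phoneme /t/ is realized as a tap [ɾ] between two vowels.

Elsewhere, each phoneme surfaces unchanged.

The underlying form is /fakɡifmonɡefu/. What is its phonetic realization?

[fakdʒifmõndʒefu]

/f/ stays [f].
/a/ (between /f/ and /k/): rule 2 targets it, but not before a nasal consonant → unchanged [a].
/k/ (between /a/ and /ɡ/) fails the environment for rule 1, so it stays [k].
/ɡ/ (between /k/ and /i/): before a front vowel, so rule 1 applies → [dʒ].
/i/ (between /ɡ/ and /f/) fails the environment for rule 2, so it stays [i].
/f/ stays [f].
/m/ stays [m].
/o/ meets the environment for rule 2 (before a nasal consonant) → [õ].
/n/ — not in any rule's target class → [n].
/ɡ/ (between /n/ and /e/) occurs before a front vowel → [dʒ] by rule 1.
/e/ (between /ɡ/ and /f/) fails the environment for rule 2, so it stays [e].
/f/ (between /e/ and /u/): no rule targets it → [f].
/u/ — word-final; rule 2 does not apply here → [u].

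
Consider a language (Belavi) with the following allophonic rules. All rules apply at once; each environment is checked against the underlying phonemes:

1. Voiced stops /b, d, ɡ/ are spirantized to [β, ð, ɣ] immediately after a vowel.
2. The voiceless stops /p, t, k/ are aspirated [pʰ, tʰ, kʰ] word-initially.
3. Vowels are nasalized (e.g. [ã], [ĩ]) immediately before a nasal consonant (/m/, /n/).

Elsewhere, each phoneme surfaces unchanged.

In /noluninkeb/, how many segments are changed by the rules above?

3

Segments that undergo a rule: /u/ → [ũ] (rule 3); /i/ → [ĩ] (rule 3); /b/ → [β] (rule 1).
All other segments surface unchanged.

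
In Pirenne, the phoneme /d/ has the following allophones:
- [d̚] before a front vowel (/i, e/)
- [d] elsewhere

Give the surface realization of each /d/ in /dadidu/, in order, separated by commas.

Occurrence 1 (position 1): no conditioning environment matches → elsewhere allophone [d].
Occurrence 2 (position 3): before a front vowel (/i, e/) → [d̚].
Occurrence 3 (position 5): no conditioning environment matches → elsewhere allophone [d].

[d], [d̚], [d]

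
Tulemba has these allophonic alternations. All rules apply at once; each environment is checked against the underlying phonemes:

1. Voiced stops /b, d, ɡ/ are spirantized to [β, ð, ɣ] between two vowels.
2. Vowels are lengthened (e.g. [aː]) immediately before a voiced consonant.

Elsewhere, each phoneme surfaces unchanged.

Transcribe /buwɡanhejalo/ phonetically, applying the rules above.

[buːwɡaːnheːjaːlo]

/b/ (word-initial) is in the target of rule 1 but the environment (between two vowels) is not met → [b].
/u/ — between /b/ and /w/, before a voiced consonant — surfaces as [uː] (rule 2).
/ɡ/ (between /w/ and /a/): rule 1 targets it, but not between two vowels → unchanged [ɡ].
Rule 2 applies to /a/ (between /ɡ/ and /n/: before a voiced consonant) → [aː].
/e/ (between /h/ and /j/): before a voiced consonant, so rule 2 applies → [eː].
/a/ — between /j/ and /l/, before a voiced consonant — surfaces as [aː] (rule 2).
/o/ (word-final): rule 2 targets it, but not before a voiced consonant → unchanged [o].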